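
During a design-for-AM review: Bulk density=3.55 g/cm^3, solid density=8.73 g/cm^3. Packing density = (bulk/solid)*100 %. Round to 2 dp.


Packing = (3.55/8.73)*100 = 40.66 %


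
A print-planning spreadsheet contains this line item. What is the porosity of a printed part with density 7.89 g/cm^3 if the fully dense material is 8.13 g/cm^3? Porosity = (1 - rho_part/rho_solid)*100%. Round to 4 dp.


Porosity = (1-7.89/8.13)*100 = 2.952 %


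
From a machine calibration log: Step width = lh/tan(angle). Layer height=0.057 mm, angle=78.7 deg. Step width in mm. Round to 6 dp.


step = 0.057 / tan(78.7) = 0.01139 mm


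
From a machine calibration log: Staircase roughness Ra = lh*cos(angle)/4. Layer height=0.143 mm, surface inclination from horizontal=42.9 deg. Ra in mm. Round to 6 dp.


Ra = 0.143 * cos(42.9) / 4 = 0.026188 mm


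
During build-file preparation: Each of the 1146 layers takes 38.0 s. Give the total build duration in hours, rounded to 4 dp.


t = 1146 * 38.0 / 3600 = 12.0967 hrs


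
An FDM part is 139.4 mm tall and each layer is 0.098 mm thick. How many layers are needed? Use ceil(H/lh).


Layers = ceil(139.4/0.098) = 1423


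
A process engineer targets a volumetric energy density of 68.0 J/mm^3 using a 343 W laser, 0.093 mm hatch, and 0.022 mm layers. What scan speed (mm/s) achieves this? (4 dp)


v = 343 / (68.0*0.093*0.022) = 2465.3556 mm/s


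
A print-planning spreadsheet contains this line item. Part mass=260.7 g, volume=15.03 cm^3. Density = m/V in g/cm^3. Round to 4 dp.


rho = 260.7 / 15.03 = 17.3453 g/cm^3


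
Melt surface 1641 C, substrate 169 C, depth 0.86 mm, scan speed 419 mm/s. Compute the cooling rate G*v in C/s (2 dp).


G = (1641-169)/0.86 = 1711.62790698 C/mm
CR = 1711.62790698 * 419 = 717172.09 C/s


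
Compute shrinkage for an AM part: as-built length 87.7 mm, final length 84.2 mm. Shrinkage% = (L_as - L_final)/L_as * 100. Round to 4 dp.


Shrinkage = ((87.7-84.2)/87.7)*100 = 3.9909 %


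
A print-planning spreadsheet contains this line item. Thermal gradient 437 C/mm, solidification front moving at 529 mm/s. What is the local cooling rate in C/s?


CR = 437 * 529 = 231173 C/s


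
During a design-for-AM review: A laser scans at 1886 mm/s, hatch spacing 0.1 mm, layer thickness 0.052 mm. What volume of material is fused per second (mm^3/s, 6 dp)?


Rate = 1886 * 0.1 * 0.052 = 9.8072 mm^3/s


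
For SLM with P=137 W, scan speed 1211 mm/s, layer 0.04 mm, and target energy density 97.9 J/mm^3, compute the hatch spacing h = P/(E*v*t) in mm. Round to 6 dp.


h = 137 / (97.9*1211*0.04) = 0.028889 mm


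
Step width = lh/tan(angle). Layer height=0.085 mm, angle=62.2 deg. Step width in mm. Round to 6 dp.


step = 0.085 / tan(62.2) = 0.044815 mm


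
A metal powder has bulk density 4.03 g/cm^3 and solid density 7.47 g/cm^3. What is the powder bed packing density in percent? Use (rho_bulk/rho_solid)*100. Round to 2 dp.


Packing = (4.03/7.47)*100 = 53.95 %


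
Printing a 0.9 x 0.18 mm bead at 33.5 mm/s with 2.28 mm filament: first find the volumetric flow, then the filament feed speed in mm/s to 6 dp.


Q = 0.9 * 0.18 * 33.5 = 5.427 mm^3/s
A_fil = pi*(2.28/2)^2 = 4.08281381 mm^2
v_feed = 5.427 / 4.08281381 = 1.32923 mm/s


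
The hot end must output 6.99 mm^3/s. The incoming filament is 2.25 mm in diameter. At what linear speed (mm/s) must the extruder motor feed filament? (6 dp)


A = pi*(2.25/2)^2 = 3.976078
v = 6.99 / 3.976078 = 1.758014 mm/s


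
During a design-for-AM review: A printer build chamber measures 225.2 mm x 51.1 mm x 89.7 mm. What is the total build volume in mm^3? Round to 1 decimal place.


V = 225.2 * 51.1 * 89.7 = 1032242.5 mm^3


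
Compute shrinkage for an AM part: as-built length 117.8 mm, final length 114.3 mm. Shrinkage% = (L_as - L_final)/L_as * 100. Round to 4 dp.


Shrinkage = ((117.8-114.3)/117.8)*100 = 2.9711 %


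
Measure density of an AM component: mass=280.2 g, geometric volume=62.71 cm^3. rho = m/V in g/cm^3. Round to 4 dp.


rho = 280.2 / 62.71 = 4.4682 g/cm^3


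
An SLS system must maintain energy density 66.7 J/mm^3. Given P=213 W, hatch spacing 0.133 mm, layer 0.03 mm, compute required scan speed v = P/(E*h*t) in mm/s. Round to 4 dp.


v = 213 / (66.7*0.133*0.03) = 800.3517 mm/s


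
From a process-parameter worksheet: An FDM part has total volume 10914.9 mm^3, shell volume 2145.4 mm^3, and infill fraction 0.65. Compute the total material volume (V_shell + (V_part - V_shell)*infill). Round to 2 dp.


V_infill = (10914.9 - 2145.4) * 0.65 = 5700.18
V_total = 2145.4 + 5700.18 = 7845.58 mm^3


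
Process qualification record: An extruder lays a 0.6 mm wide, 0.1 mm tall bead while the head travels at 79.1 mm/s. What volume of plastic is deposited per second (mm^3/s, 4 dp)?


Rate = 0.6 * 0.1 * 79.1 = 4.746 mm^3/s


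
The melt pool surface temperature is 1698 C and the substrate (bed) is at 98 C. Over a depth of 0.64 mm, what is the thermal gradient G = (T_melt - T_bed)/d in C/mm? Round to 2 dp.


G = (1698-98)/0.64 = 2500.0 C/mm


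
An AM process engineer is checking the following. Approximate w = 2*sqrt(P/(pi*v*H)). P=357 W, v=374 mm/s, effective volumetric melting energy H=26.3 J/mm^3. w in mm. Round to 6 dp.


w = 2*sqrt(357/(pi*374*26.3)) = 0.214969 mm


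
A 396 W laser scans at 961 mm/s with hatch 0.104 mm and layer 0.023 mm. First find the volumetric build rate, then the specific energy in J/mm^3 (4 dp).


Build rate = 961 * 0.104 * 0.023 = 2.298712 mm^3/s
SE = 396 / 2.298712 = 172.2704 J/mm^3


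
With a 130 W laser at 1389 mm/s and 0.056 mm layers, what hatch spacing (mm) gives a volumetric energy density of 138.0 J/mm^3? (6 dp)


h = 130 / (138.0*1389*0.056) = 0.012111 mm


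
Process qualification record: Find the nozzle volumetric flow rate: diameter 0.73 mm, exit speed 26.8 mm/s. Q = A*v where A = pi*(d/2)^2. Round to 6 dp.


A = pi*(0.73/2)^2 = 0.41853868 mm^2
Q = 0.41853868 * 26.8 = 11.216837 mm^3/s


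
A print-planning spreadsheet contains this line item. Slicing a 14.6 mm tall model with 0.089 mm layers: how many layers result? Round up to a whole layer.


Layers = ceil(14.6/0.089) = 165


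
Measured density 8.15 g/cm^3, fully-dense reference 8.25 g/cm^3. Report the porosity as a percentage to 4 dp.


Porosity = (1-8.15/8.25)*100 = 1.2121 %


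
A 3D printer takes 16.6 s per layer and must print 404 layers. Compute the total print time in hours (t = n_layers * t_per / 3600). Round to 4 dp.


t = 404 * 16.6 / 3600 = 1.8629 hrs


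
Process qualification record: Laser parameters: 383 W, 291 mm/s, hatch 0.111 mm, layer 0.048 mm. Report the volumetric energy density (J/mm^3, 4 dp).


E = 383 / (291*0.111*0.048) = 247.0254 J/mm^3


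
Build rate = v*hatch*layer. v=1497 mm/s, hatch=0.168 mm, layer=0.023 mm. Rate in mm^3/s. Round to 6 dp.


Rate = 1497 * 0.168 * 0.023 = 5.784408 mm^3/s


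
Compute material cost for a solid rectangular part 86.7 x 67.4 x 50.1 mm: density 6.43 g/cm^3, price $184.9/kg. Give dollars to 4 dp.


V = 86.7 * 67.4 * 50.1 = 292763.358 mm^3 = 292.763358 cm^3
Mass = 292.763358 * 6.43 / 1000 = 1.88246839 kg
Cost = 1.88246839 * 184.9 = 348.0684 $


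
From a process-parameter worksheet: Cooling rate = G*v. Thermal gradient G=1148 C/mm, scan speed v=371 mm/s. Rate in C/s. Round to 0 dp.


CR = 1148 * 371 = 425908 C/s


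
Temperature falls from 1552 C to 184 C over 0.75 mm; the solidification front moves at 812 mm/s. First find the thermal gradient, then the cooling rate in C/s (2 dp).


G = (1552-184)/0.75 = 1824.0 C/mm
CR = 1824.0 * 812 = 1481088.0 C/s


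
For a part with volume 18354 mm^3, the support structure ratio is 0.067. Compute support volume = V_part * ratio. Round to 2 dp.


V_support = 18354 * 0.067 = 1229.72 mm^3


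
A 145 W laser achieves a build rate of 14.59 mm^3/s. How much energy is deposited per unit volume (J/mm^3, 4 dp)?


SE = 145 / 14.59 = 9.9383 J/mm^3


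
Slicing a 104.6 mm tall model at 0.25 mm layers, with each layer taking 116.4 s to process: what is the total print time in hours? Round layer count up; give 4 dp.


Layers = ceil(104.6/0.25) = 419
t = 419 * 116.4 / 3600 = 13.5477 hrs


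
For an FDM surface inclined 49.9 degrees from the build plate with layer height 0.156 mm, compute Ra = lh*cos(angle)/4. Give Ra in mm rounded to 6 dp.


Ra = 0.156 * cos(49.9) / 4 = 0.025121 mm


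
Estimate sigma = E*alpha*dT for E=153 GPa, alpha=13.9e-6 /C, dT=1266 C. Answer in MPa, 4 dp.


sigma = 153*1000 * 13.9e-6 * 1266 = 2692.4022 MPa


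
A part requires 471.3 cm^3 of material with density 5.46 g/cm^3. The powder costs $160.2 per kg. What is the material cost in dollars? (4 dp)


Mass = 471.3*5.46/1000 = 2.573298 kg
Cost = 2.573298 * 160.2 = 412.2423 $


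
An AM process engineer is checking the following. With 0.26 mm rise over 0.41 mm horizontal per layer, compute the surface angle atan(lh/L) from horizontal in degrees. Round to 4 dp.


angle = atan(0.26/0.41) = 32.3807 degrees


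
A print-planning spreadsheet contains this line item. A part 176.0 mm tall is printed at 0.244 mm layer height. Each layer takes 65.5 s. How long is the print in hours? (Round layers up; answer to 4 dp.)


Layers = ceil(176.0/0.244) = 722
t = 722 * 65.5 / 3600 = 13.1364 hrs


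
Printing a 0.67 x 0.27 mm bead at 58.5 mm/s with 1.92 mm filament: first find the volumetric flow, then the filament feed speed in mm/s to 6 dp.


Q = 0.67 * 0.27 * 58.5 = 10.58265 mm^3/s
A_fil = pi*(1.92/2)^2 = 2.89529179 mm^2
v_feed = 10.58265 / 2.89529179 = 3.655124 mm/s


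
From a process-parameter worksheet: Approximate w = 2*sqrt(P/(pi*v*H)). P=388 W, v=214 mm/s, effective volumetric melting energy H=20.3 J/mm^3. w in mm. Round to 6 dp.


w = 2*sqrt(388/(pi*214*20.3)) = 0.337222 mm


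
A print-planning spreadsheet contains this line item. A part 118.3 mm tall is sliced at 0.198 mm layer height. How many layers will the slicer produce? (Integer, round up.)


Layers = ceil(118.3/0.198) = 598


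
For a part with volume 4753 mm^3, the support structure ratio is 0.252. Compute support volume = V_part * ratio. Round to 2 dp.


V_support = 4753 * 0.252 = 1197.76 mm^3


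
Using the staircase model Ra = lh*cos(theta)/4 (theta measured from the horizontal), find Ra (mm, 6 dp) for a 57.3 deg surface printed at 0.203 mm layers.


Ra = 0.203 * cos(57.3) / 4 = 0.027417 mm


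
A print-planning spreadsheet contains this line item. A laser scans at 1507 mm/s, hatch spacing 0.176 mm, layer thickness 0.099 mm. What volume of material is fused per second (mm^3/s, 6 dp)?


Rate = 1507 * 0.176 * 0.099 = 26.257968 mm^3/s


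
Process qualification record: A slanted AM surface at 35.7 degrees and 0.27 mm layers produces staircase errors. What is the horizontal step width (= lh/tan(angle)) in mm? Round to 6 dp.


step = 0.27 / tan(35.7) = 0.375745 mm


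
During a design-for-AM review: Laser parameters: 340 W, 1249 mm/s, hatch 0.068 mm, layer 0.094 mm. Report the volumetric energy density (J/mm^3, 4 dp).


E = 340 / (1249*0.068*0.094) = 42.5873 J/mm^3


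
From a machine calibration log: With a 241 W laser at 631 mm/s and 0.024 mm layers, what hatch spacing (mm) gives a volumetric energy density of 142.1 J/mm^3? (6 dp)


h = 241 / (142.1*631*0.024) = 0.111991 mm


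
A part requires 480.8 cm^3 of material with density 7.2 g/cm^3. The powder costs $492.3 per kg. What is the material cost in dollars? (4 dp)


Mass = 480.8*7.2/1000 = 3.46176 kg
Cost = 3.46176 * 492.3 = 1704.2244 $


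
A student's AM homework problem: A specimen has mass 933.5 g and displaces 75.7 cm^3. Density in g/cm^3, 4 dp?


rho = 933.5 / 75.7 = 12.3316 g/cm^3


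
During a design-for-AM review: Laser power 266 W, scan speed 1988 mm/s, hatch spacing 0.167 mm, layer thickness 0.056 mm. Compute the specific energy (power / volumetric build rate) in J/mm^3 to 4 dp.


Build rate = 1988 * 0.167 * 0.056 = 18.591776 mm^3/s
SE = 266 / 18.591776 = 14.3074 J/mm^3


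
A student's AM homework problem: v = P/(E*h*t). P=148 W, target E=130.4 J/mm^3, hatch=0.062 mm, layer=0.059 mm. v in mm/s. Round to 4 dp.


v = 148 / (130.4*0.062*0.059) = 310.2705 mm/s


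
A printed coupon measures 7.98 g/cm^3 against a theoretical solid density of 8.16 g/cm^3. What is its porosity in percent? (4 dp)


Porosity = (1-7.98/8.16)*100 = 2.2059 %


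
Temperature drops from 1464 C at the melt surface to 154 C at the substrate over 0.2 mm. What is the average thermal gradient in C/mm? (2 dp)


G = (1464-154)/0.2 = 6550.0 C/mm


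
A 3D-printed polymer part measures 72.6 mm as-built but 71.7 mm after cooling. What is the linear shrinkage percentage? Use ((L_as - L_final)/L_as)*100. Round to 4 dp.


Shrinkage = ((72.6-71.7)/72.6)*100 = 1.2397 %


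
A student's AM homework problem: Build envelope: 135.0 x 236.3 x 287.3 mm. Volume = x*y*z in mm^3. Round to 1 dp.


V = 135.0 * 236.3 * 287.3 = 9165013.7 mm^3


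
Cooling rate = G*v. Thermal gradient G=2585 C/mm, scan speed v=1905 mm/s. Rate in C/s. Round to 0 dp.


CR = 2585 * 1905 = 4924425 C/s


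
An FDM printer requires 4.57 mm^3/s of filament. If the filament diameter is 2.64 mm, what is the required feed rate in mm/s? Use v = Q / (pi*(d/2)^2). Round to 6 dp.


A = pi*(2.64/2)^2 = 5.473911
v = 4.57 / 5.473911 = 0.834869 mm/s


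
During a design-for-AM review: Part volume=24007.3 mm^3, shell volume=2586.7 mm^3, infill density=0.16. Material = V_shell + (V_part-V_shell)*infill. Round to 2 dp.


V_infill = (24007.3 - 2586.7) * 0.16 = 3427.3
V_total = 2586.7 + 3427.3 = 6014.0 mm^3


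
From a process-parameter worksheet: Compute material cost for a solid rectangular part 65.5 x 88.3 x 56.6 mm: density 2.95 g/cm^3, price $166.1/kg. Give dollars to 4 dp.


V = 65.5 * 88.3 * 56.6 = 327354.59 mm^3 = 327.35459 cm^3
Mass = 327.35459 * 2.95 / 1000 = 0.96569604 kg
Cost = 0.96569604 * 166.1 = 160.4021 $


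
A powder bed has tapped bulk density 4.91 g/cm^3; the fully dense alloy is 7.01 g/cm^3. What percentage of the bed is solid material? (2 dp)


Packing = (4.91/7.01)*100 = 70.04 %


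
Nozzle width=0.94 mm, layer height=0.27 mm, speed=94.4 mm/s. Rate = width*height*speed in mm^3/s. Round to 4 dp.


Rate = 0.94 * 0.27 * 94.4 = 23.9587 mm^3/s


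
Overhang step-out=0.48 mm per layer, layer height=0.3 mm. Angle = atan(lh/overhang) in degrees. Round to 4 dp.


angle = atan(0.3/0.48) = 32.0054 degrees


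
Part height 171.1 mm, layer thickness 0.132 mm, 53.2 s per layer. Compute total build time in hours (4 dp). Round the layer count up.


Layers = ceil(171.1/0.132) = 1297
t = 1297 * 53.2 / 3600 = 19.1668 hrs


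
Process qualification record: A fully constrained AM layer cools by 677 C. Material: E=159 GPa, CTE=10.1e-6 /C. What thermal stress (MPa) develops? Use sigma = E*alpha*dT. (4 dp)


sigma = 159*1000 * 10.1e-6 * 677 = 1087.1943 MPa


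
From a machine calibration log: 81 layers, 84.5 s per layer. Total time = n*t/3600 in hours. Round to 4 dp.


t = 81 * 84.5 / 3600 = 1.9013 hrs


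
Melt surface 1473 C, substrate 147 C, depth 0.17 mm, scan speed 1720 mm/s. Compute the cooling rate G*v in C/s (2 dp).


G = (1473-147)/0.17 = 7800.0 C/mm
CR = 7800.0 * 1720 = 13416000.0 C/s


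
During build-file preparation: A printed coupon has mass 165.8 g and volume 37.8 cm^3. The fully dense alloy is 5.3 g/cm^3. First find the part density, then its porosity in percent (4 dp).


rho_part = 165.8 / 37.8 = 4.38624339 g/cm^3
Porosity = (1 - 4.38624339/5.3)*100 = 17.2407 %


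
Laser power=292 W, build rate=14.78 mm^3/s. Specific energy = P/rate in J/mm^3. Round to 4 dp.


SE = 292 / 14.78 = 19.7564 J/mm^3


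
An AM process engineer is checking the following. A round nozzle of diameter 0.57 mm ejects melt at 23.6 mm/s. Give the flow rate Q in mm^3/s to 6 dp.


A = pi*(0.57/2)^2 = 0.25517586 mm^2
Q = 0.25517586 * 23.6 = 6.02215 mm^3/s


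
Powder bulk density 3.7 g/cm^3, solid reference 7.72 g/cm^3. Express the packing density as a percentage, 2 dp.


Packing = (3.7/7.72)*100 = 47.93 %


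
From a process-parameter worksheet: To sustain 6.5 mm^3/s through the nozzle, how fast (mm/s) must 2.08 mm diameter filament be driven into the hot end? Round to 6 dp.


A = pi*(2.08/2)^2 = 3.397947
v = 6.5 / 3.397947 = 1.91292 mm/s


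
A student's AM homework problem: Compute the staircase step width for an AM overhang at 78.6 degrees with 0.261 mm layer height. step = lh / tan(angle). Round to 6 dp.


step = 0.261 / tan(78.6) = 0.052627 mm


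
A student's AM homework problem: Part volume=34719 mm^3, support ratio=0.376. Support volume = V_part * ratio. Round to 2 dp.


V_support = 34719 * 0.376 = 13054.34 mm^3


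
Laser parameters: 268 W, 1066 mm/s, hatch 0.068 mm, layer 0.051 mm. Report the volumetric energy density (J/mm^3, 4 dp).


E = 268 / (1066*0.068*0.051) = 72.4934 J/mm^3


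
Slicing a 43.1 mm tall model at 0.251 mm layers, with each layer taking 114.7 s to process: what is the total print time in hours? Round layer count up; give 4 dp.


Layers = ceil(43.1/0.251) = 172
t = 172 * 114.7 / 3600 = 5.4801 hrs


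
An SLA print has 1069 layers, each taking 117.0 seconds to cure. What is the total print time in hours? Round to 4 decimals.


t = 1069 * 117.0 / 3600 = 34.7425 hrs


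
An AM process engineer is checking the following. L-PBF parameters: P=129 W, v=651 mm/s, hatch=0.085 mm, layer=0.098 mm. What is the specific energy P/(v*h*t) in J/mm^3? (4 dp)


Build rate = 651 * 0.085 * 0.098 = 5.42283 mm^3/s
SE = 129 / 5.42283 = 23.7883 J/mm^3


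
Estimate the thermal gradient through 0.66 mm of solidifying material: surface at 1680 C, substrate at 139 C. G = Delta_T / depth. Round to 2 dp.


G = (1680-139)/0.66 = 2334.85 C/mm


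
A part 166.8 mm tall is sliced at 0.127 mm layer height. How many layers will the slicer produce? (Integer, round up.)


Layers = ceil(166.8/0.127) = 1314


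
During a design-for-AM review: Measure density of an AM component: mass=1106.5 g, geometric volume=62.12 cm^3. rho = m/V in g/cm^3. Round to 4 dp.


rho = 1106.5 / 62.12 = 17.8123 g/cm^3


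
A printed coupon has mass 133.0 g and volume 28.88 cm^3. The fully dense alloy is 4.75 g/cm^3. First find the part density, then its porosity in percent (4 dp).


rho_part = 133.0 / 28.88 = 4.60526316 g/cm^3
Porosity = (1 - 4.60526316/4.75)*100 = 3.0471 %


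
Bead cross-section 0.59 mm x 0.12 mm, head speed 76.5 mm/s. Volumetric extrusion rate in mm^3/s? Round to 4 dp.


Rate = 0.59 * 0.12 * 76.5 = 5.4162 mm^3/s


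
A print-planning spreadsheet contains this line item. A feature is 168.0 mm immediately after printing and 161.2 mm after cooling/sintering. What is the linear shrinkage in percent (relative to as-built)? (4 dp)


Shrinkage = ((168.0-161.2)/168.0)*100 = 4.0476 %


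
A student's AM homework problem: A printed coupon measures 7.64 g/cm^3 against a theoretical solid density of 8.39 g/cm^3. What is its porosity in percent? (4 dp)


Porosity = (1-7.64/8.39)*100 = 8.9392 %


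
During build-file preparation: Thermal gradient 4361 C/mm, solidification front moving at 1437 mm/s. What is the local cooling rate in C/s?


CR = 4361 * 1437 = 6266757 C/s


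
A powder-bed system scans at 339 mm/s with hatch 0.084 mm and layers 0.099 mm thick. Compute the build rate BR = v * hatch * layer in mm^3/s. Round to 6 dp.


Rate = 339 * 0.084 * 0.099 = 2.819124 mm^3/s


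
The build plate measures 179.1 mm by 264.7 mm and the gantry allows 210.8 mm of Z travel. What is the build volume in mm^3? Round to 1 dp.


V = 179.1 * 264.7 * 210.8 = 9993557.9 mm^3


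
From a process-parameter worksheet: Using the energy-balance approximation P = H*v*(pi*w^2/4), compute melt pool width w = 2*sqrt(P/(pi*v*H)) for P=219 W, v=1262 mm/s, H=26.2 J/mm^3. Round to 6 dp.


w = 2*sqrt(219/(pi*1262*26.2)) = 0.091833 mm


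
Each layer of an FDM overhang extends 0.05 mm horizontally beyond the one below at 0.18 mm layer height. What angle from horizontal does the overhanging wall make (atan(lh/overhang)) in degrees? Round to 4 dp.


angle = atan(0.18/0.05) = 74.4759 degrees


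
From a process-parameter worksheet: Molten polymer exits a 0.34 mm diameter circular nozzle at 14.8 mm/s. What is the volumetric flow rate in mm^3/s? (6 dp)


A = pi*(0.34/2)^2 = 0.09079203 mm^2
Q = 0.09079203 * 14.8 = 1.343722 mm^3/s


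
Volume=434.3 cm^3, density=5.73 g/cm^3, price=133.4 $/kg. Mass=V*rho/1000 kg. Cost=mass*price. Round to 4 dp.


Mass = 434.3*5.73/1000 = 2.488539 kg
Cost = 2.488539 * 133.4 = 331.9711 $


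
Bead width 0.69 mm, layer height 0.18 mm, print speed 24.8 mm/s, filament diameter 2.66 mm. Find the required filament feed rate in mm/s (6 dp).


Q = 0.69 * 0.18 * 24.8 = 3.08016 mm^3/s
A_fil = pi*(2.66/2)^2 = 5.55716324 mm^2
v_feed = 3.08016 / 5.55716324 = 0.554268 mm/s


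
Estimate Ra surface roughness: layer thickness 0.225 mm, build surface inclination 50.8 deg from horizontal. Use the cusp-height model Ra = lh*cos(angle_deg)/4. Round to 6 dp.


Ra = 0.225 * cos(50.8) / 4 = 0.035552 mm


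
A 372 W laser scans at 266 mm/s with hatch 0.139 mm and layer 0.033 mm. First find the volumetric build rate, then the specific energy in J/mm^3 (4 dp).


Build rate = 266 * 0.139 * 0.033 = 1.220142 mm^3/s
SE = 372 / 1.220142 = 304.8825 J/mm^3


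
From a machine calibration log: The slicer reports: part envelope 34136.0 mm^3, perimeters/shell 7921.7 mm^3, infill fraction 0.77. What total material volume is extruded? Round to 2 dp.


V_infill = (34136.0 - 7921.7) * 0.77 = 20185.01
V_total = 7921.7 + 20185.01 = 28106.71 mm^3


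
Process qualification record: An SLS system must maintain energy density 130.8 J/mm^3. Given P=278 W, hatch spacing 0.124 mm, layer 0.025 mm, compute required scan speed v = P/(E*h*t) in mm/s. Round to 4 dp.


v = 278 / (130.8*0.124*0.025) = 685.6072 mm/s


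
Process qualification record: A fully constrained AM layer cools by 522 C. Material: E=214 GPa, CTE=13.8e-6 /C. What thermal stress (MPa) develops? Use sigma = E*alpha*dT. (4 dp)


sigma = 214*1000 * 13.8e-6 * 522 = 1541.5704 MPa


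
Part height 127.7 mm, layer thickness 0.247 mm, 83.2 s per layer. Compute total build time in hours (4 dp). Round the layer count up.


Layers = ceil(127.7/0.247) = 518
t = 518 * 83.2 / 3600 = 11.9716 hrs


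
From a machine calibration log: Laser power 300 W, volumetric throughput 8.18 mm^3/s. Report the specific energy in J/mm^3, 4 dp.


SE = 300 / 8.18 = 36.6748 J/mm^3


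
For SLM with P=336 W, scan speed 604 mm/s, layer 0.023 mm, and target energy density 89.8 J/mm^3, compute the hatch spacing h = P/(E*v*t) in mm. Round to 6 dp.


h = 336 / (89.8*604*0.023) = 0.269338 mm


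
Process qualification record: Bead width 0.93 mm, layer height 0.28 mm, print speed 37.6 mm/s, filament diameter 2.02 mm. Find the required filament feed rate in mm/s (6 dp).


Q = 0.93 * 0.28 * 37.6 = 9.79104 mm^3/s
A_fil = pi*(2.02/2)^2 = 3.20473867 mm^2
v_feed = 9.79104 / 3.20473867 = 3.055176 mm/s


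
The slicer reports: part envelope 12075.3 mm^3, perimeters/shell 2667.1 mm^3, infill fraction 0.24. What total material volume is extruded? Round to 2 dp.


V_infill = (12075.3 - 2667.1) * 0.24 = 2257.97
V_total = 2667.1 + 2257.97 = 4925.07 mm^3


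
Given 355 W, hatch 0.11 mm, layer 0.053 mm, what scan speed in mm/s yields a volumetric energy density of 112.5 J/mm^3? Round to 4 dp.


v = 355 / (112.5*0.11*0.053) = 541.2617 mm/s


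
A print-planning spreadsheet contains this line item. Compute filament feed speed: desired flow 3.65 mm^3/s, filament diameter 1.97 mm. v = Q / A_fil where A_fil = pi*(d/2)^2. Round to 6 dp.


A = pi*(1.97/2)^2 = 3.048052
v = 3.65 / 3.048052 = 1.197486 mm/s


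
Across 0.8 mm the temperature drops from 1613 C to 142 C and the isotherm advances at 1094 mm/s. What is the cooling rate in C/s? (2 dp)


G = (1613-142)/0.8 = 1838.75 C/mm
CR = 1838.75 * 1094 = 2011592.5 C/s


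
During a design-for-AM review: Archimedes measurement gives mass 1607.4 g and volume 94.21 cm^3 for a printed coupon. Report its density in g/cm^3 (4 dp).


rho = 1607.4 / 94.21 = 17.0619 g/cm^3


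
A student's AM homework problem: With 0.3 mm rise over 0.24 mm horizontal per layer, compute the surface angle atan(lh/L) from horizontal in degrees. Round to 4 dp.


angle = atan(0.3/0.24) = 51.3402 degrees


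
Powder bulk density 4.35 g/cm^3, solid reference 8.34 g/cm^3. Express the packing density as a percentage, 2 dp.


Packing = (4.35/8.34)*100 = 52.16 %


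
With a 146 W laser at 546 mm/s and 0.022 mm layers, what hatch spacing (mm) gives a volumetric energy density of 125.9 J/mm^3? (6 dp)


h = 146 / (125.9*546*0.022) = 0.096541 mm


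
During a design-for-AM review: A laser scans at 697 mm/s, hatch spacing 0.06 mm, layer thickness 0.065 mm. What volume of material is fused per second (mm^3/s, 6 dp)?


Rate = 697 * 0.06 * 0.065 = 2.7183 mm^3/s


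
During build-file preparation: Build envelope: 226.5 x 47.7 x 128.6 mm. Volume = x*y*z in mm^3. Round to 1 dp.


V = 226.5 * 47.7 * 128.6 = 1389400.8 mm^3


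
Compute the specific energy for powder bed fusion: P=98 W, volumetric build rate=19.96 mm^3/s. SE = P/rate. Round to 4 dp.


SE = 98 / 19.96 = 4.9098 J/mm^3


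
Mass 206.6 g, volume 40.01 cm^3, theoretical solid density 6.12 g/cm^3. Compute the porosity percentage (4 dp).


rho_part = 206.6 / 40.01 = 5.16370907 g/cm^3
Porosity = (1 - 5.16370907/6.12)*100 = 15.6257 %


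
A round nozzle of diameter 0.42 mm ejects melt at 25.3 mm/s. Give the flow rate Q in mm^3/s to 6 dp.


A = pi*(0.42/2)^2 = 0.13854424 mm^2
Q = 0.13854424 * 25.3 = 3.505169 mm^3/s


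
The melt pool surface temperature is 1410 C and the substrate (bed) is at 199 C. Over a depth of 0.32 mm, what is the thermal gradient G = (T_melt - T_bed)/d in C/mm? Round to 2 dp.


G = (1410-199)/0.32 = 3784.38 C/mm


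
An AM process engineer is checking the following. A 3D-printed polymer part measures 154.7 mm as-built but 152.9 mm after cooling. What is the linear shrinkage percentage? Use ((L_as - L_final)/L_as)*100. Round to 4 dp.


Shrinkage = ((154.7-152.9)/154.7)*100 = 1.1635 %


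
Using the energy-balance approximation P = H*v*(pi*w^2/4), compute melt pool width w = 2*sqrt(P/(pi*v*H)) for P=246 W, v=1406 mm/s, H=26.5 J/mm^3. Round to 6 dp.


w = 2*sqrt(246/(pi*1406*26.5)) = 0.091687 mm


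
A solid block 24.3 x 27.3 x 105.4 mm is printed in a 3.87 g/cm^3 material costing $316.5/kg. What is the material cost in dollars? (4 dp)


V = 24.3 * 27.3 * 105.4 = 69921.306 mm^3 = 69.921306 cm^3
Mass = 69.921306 * 3.87 / 1000 = 0.27059545 kg
Cost = 0.27059545 * 316.5 = 85.6435 $


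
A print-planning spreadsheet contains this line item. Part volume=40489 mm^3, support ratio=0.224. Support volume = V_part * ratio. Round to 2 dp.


V_support = 40489 * 0.224 = 9069.54 mm^3


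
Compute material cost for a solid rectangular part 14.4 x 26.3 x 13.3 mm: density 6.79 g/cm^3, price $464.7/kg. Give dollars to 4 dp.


V = 14.4 * 26.3 * 13.3 = 5036.976 mm^3 = 5.036976 cm^3
Mass = 5.036976 * 6.79 / 1000 = 0.03420107 kg
Cost = 0.03420107 * 464.7 = 15.8932 $


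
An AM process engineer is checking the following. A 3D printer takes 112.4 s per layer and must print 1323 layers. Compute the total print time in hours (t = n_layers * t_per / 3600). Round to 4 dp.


t = 1323 * 112.4 / 3600 = 41.307 hrs


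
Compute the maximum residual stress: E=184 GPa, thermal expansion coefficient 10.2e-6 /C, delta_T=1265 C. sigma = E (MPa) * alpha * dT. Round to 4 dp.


sigma = 184*1000 * 10.2e-6 * 1265 = 2374.152 MPa


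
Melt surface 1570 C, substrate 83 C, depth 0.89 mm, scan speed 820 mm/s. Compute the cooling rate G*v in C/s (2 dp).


G = (1570-83)/0.89 = 1670.78651685 C/mm
CR = 1670.78651685 * 820 = 1370044.94 C/s


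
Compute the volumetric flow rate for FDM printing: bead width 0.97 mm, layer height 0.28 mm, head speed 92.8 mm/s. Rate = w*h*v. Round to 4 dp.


Rate = 0.97 * 0.28 * 92.8 = 25.2045 mm^3/s


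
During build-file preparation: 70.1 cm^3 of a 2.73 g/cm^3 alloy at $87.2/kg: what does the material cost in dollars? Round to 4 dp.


Mass = 70.1*2.73/1000 = 0.191373 kg
Cost = 0.191373 * 87.2 = 16.6877 $


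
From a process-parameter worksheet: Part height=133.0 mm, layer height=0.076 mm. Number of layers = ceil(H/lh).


Layers = ceil(133.0/0.076) = 1750


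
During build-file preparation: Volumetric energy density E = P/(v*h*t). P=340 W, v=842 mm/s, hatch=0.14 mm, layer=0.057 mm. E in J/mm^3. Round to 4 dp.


E = 340 / (842*0.14*0.057) = 50.6016 J/mm^3


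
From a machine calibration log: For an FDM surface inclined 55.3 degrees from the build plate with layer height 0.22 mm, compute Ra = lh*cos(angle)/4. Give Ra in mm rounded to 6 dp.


Ra = 0.22 * cos(55.3) / 4 = 0.03131 mm


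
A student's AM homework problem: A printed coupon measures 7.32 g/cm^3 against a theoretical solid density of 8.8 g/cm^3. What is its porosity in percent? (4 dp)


Porosity = (1-7.32/8.8)*100 = 16.8182 %


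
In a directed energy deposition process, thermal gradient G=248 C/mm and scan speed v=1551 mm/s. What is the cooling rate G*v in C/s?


CR = 248 * 1551 = 384648 C/s


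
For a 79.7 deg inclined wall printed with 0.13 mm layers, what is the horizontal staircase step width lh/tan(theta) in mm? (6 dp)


step = 0.13 / tan(79.7) = 0.023625 mm


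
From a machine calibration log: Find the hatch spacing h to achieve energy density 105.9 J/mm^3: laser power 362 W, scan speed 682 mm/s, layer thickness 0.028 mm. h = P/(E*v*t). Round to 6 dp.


h = 362 / (105.9*682*0.028) = 0.179007 mm


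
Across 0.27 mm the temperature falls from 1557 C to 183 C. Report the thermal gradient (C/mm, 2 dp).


G = (1557-183)/0.27 = 5088.89 C/mm


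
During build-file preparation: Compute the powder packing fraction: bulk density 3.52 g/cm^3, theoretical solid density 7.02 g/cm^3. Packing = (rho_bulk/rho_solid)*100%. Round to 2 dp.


Packing = (3.52/7.02)*100 = 50.14 %


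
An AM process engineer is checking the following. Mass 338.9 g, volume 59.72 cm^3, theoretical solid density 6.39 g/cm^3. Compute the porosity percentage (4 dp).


rho_part = 338.9 / 59.72 = 5.67481581 g/cm^3
Porosity = (1 - 5.67481581/6.39)*100 = 11.1922 %


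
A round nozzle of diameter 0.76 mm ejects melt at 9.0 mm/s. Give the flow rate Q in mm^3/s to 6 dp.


A = pi*(0.76/2)^2 = 0.45364598 mm^2
Q = 0.45364598 * 9.0 = 4.082814 mm^3/s


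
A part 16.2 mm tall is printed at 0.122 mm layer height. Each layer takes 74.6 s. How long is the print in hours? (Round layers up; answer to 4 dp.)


Layers = ceil(16.2/0.122) = 133
t = 133 * 74.6 / 3600 = 2.7561 hrs


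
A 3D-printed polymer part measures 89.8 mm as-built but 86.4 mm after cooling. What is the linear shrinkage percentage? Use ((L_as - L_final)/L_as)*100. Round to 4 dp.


Shrinkage = ((89.8-86.4)/89.8)*100 = 3.7862 %


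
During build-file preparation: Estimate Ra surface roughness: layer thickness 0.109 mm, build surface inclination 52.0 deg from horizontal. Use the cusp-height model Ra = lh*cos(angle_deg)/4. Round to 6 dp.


Ra = 0.109 * cos(52.0) / 4 = 0.016777 mm


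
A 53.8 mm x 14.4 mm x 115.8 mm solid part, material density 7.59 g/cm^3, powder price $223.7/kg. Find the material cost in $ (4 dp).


V = 53.8 * 14.4 * 115.8 = 89712.576 mm^3 = 89.712576 cm^3
Mass = 89.712576 * 7.59 / 1000 = 0.68091845 kg
Cost = 0.68091845 * 223.7 = 152.3215 $


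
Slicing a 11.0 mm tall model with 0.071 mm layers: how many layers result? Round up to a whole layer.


Layers = ceil(11.0/0.071) = 155


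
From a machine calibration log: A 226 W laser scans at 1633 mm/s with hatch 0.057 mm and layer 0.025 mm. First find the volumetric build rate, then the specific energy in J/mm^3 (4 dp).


Build rate = 1633 * 0.057 * 0.025 = 2.327025 mm^3/s
SE = 226 / 2.327025 = 97.1197 J/mm^3


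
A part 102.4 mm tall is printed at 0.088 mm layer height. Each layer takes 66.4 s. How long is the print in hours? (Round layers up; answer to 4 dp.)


Layers = ceil(102.4/0.088) = 1164
t = 1164 * 66.4 / 3600 = 21.4693 hrs


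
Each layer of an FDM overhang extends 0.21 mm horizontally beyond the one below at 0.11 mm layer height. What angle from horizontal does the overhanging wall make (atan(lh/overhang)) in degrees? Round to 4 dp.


angle = atan(0.11/0.21) = 27.646 degrees


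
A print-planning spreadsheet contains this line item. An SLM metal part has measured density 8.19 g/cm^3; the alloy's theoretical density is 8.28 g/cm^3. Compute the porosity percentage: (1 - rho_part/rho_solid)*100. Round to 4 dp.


Porosity = (1-8.19/8.28)*100 = 1.087 %


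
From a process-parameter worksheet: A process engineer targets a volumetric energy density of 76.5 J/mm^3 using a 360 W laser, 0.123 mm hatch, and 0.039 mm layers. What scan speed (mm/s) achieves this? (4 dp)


v = 360 / (76.5*0.123*0.039) = 981.0053 mm/s


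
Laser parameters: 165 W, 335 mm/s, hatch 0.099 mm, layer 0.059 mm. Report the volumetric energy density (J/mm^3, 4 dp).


E = 165 / (335*0.099*0.059) = 84.3241 J/mm^3


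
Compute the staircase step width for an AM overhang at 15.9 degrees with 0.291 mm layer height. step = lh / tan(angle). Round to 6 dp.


step = 0.291 / tan(15.9) = 1.021563 mm


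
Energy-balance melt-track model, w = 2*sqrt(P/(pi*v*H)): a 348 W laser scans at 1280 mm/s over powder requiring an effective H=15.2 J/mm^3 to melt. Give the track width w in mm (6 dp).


w = 2*sqrt(348/(pi*1280*15.2)) = 0.15091 mm


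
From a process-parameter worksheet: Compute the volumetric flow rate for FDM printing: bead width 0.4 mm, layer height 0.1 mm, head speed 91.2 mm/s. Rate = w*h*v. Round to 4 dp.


Rate = 0.4 * 0.1 * 91.2 = 3.648 mm^3/s


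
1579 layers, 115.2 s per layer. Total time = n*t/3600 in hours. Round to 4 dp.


t = 1579 * 115.2 / 3600 = 50.528 hrs


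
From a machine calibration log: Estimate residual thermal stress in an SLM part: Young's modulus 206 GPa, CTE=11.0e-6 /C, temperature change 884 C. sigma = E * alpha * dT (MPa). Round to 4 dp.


sigma = 206*1000 * 11.0e-6 * 884 = 2003.144 MPa


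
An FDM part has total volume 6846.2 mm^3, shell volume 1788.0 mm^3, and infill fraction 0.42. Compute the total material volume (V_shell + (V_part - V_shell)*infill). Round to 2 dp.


V_infill = (6846.2 - 1788.0) * 0.42 = 2124.44
V_total = 1788.0 + 2124.44 = 3912.44 mm^3


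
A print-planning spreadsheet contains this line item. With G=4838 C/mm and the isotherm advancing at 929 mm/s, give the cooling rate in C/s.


CR = 4838 * 929 = 4494502 C/s


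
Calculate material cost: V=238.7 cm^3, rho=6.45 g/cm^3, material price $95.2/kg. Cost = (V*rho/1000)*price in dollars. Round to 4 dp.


Mass = 238.7*6.45/1000 = 1.539615 kg
Cost = 1.539615 * 95.2 = 146.5713 $


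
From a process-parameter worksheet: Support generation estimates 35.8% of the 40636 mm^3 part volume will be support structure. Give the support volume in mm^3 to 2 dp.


V_support = 40636 * 0.358 = 14547.69 mm^3


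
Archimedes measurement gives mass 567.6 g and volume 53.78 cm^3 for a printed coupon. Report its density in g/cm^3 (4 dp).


rho = 567.6 / 53.78 = 10.5541 g/cm^3


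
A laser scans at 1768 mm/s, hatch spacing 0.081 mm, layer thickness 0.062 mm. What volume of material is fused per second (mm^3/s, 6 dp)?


Rate = 1768 * 0.081 * 0.062 = 8.878896 mm^3/s


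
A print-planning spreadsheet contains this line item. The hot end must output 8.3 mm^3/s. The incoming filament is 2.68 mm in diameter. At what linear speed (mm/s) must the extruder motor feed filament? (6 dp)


A = pi*(2.68/2)^2 = 5.641044
v = 8.3 / 5.641044 = 1.471359 mm/s


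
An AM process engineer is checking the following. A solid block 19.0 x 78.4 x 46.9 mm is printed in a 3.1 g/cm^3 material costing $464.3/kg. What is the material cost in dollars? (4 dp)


V = 19.0 * 78.4 * 46.9 = 69862.24 mm^3 = 69.86224 cm^3
Mass = 69.86224 * 3.1 / 1000 = 0.21657294 kg
Cost = 0.21657294 * 464.3 = 100.5548 $


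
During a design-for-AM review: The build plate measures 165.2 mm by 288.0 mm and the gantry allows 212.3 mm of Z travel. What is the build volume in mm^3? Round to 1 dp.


V = 165.2 * 288.0 * 212.3 = 10100724.5 mm^3


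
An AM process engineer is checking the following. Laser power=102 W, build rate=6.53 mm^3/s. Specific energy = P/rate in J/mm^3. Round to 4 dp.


SE = 102 / 6.53 = 15.6202 J/mm^3


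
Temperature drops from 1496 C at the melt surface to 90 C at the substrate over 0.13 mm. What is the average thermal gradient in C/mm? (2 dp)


G = (1496-90)/0.13 = 10815.38 C/mm


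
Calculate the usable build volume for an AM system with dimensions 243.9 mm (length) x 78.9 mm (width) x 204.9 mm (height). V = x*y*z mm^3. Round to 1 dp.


V = 243.9 * 78.9 * 204.9 = 3943036.2 mm^3


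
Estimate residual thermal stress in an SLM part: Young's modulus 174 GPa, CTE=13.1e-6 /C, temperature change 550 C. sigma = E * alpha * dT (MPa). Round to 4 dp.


sigma = 174*1000 * 13.1e-6 * 550 = 1253.67 MPa


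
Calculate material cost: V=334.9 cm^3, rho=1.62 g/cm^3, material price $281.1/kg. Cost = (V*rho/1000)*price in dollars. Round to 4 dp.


Mass = 334.9*1.62/1000 = 0.542538 kg
Cost = 0.542538 * 281.1 = 152.5074 $


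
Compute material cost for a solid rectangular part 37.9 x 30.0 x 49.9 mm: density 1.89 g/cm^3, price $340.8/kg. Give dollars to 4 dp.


V = 37.9 * 30.0 * 49.9 = 56736.3 mm^3 = 56.7363 cm^3
Mass = 56.7363 * 1.89 / 1000 = 0.10723161 kg
Cost = 0.10723161 * 340.8 = 36.5445 $


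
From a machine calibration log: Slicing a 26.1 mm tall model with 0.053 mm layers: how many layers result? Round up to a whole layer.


Layers = ceil(26.1/0.053) = 493


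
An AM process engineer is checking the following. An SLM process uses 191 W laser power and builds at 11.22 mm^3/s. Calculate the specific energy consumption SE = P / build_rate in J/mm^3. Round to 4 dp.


SE = 191 / 11.22 = 17.0232 J/mm^3


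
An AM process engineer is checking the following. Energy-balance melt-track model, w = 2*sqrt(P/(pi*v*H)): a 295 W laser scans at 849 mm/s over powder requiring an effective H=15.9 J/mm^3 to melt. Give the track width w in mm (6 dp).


w = 2*sqrt(295/(pi*849*15.9)) = 0.166807 mm


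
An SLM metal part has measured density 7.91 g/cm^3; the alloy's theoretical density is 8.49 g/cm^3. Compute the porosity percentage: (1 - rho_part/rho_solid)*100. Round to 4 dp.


Porosity = (1-7.91/8.49)*100 = 6.8316 %


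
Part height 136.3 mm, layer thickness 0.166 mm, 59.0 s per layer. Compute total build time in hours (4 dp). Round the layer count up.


Layers = ceil(136.3/0.166) = 822
t = 822 * 59.0 / 3600 = 13.4717 hrs


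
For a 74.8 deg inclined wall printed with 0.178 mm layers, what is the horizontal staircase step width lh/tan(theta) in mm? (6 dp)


step = 0.178 / tan(74.8) = 0.048362 mm


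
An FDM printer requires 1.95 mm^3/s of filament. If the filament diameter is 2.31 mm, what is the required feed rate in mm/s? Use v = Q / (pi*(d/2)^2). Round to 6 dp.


A = pi*(2.31/2)^2 = 4.190963
v = 1.95 / 4.190963 = 0.465287 mm/s


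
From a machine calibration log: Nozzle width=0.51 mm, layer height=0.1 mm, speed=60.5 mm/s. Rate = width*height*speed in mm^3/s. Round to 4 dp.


Rate = 0.51 * 0.1 * 60.5 = 3.0855 mm^3/s
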